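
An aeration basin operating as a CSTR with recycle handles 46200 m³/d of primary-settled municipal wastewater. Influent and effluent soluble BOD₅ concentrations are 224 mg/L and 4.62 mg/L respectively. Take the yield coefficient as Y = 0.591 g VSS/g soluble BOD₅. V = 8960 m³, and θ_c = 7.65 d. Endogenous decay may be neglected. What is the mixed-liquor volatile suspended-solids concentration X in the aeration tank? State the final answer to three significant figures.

X = Y·Q·ΔS·θ_c / V = 0.591 × 46200 × (224 − 4.62) × 7.65 / 8960 = 5114 mg/L.

X ≈ 5110 mg/L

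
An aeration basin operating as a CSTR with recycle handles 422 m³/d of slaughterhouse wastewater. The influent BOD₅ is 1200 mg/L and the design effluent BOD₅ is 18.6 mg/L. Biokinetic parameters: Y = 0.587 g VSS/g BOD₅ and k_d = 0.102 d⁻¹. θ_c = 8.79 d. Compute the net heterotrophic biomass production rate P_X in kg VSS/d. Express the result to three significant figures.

Y_obs = Y / (1 + k_d θ_c) = 0.587 / (1 + 0.102 × 8.79) = 0.587 / 1.897 = 0.3095.
Mass of BOD₅ removed per day: Q(S₀ − S) = 422 × 1181 g/m³ = 498.6 kg/d.
So the net sludge growth is P_X = 0.3095 × 498.6 = 154.3 kg VSS/d.

P_X ≈ 154 kg VSS/d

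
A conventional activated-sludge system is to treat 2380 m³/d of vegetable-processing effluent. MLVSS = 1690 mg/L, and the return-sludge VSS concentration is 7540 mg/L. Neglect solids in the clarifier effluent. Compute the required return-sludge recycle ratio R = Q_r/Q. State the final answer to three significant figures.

R = Q_r/Q = X/(X_r − X) = 1690 / (7540 − 1690) = 0.2889.

R ≈ 0.289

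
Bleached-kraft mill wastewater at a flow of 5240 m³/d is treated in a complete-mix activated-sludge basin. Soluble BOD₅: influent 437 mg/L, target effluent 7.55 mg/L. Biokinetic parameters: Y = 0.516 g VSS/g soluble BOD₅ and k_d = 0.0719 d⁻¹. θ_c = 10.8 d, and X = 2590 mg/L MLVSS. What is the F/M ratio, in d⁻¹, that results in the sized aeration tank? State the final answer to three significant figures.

F/M ≈ 0.324 d⁻¹

Rearranging the biomass balance for a CMAS with decay, V = Y·Q·ΔS·θ_c / [X·(1+k_d θ_c)] = 0.516 × 5240 × (437 − 7.55) × 10.8 / [2590 × (1 + 0.0719 × 10.8)] = 1.25×10^7 / 4601 = 2726 m³.
F/M = applied load / biomass = Q·S₀/(V·X) = 5240 × 437 / (2726 × 2590) = 0.3244 d⁻¹.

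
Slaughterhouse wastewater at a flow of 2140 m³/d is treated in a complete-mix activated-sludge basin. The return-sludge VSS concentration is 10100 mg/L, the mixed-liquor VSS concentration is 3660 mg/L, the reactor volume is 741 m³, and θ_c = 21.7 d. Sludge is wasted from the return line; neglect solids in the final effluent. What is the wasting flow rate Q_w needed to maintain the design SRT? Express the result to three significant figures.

Q_w = (V·X)/(θ_c X_r) = 741.0 × 3660 / (21.7 × 10100) = 12.37 m³/d.

Q_w ≈ 12.4 m³/d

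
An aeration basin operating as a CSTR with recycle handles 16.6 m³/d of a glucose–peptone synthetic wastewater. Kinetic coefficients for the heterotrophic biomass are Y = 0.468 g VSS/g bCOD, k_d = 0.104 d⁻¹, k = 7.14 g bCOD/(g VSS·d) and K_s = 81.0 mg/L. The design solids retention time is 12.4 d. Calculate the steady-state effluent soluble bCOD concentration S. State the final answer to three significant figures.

S ≈ 4.74 mg/L

For a completely mixed reactor with recycle the Lawrence–McCarty relation gives S = K_s·(1 + k_d·θ_c) / [θ_c·(Y·k − k_d) − 1] = 81.0 × (1 + 0.104 × 12.4) / [12.4 × (0.468 × 7.14 − 0.104) − 1] = 185.5 / 39.15 = 4.738 mg/L.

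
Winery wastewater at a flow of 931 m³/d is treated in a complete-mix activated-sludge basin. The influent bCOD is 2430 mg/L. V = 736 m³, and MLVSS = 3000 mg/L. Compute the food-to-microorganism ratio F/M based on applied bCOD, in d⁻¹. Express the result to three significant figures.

F/M ≈ 1.02 d⁻¹

F/M = applied load / biomass = Q·S₀/(V·X) = 931 × 2430 / (736.0 × 3000) = 1.025 d⁻¹.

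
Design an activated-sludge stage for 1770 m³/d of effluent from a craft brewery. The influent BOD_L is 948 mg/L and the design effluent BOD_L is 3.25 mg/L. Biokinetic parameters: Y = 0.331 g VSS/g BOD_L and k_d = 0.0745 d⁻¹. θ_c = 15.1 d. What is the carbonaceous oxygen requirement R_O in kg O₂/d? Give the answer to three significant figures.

R_O ≈ 1300 kg O₂/d

Y_obs = Y / (1 + k_d θ_c) = 0.331 / (1 + 0.0745 × 15.1) = 0.331 / 2.125 = 0.1558.
Substrate removed = Q·(S₀ − S) = 1770 m³/d × (948 − 3.25) g/m³ = 1.67×10^6 g/d = 1672 kg/d.
Net sludge production P_X = 0.1558 × 1672 = 260.5 kg VSS/d.
R_O = Q·ΔS − 1.42 P_X = 1672 − 369.9 = 1302 kg O₂/d.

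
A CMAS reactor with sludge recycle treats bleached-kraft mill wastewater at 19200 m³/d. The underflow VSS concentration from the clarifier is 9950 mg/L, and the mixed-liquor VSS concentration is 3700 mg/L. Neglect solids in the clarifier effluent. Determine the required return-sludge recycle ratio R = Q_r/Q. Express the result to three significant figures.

R ≈ 0.592

Solids balance on the clarifier gives (1+R)X = R·X_r, so R = X/(X_r − X) = 3700 / (9950 − 3700) = 0.5920.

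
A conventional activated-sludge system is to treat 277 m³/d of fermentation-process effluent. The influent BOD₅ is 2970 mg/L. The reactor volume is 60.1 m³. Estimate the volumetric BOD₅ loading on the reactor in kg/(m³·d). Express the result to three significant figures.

Applied BOD₅ load per unit volume = Q·S₀/V = (277 × 2970/1000)/60.10 = 13.69 kg BOD₅·m⁻³·d⁻¹.

L_v ≈ 13.7 kg BOD₅/(m³·d)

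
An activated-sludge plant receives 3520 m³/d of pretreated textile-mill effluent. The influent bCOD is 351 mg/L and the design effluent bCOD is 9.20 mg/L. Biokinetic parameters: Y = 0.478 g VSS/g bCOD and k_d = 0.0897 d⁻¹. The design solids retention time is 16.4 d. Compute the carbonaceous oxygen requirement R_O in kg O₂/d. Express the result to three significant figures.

The observed yield is Y_obs = Y/(1 + k_d·θ_c) = 0.478 / (1 + 0.0897 × 16.4) = 0.478 / 2.471 = 0.1934 g VSS per g bCOD removed.
Q·(S₀ − S) = 3520 × (351 − 9.20) × 10⁻³ = 1203 kg/d removed.
Net sludge production P_X = 0.1934 × 1203 = 232.7 kg VSS/d.
R_O = Q·(S₀ − S) − 1.42·P_X = 1203 − 1.42 × 232.7 = 872.7 kg O₂/d.

R_O ≈ 873 kg O₂/d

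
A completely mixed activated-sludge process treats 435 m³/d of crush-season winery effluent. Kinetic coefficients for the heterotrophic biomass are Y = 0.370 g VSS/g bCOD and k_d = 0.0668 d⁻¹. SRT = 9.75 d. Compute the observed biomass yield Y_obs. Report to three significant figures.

Observed yield with endogenous decay: Y_obs = Y / (1 + k_d·θ_c) = 0.370 / (1 + 0.0668 × 9.75) = 0.370 / 1.651 = 0.2241 g VSS/g bCOD.

Y_obs ≈ 0.224 g VSS/g bCOD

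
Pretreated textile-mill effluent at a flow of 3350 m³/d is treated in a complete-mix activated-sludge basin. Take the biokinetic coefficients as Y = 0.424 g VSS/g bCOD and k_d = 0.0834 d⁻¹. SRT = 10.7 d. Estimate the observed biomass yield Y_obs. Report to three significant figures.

Y_obs ≈ 0.224 g VSS/g bCOD

Correct the yield for decay: Y_obs = Y/(1 + k_d θ_c) = 0.424 / (1 + 0.0834 × 10.7) = 0.424 / 1.892 = 0.2241.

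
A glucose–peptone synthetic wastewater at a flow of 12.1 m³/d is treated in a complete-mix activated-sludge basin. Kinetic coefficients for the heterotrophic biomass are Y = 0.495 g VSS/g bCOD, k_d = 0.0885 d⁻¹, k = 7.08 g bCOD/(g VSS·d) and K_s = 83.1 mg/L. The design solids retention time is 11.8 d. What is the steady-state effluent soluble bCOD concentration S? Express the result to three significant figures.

Effluent substrate depends only on kinetics and SRT: S = K_s(1 + k_d θ_c) / [θ_c(Yk − k_d) − 1] = 83.1 × (1 + 0.0885 × 11.8) / [11.8 × (0.495 × 7.08 − 0.0885) − 1] = 169.9 / 39.31 = 4.322 mg/L.

S ≈ 4.32 mg/L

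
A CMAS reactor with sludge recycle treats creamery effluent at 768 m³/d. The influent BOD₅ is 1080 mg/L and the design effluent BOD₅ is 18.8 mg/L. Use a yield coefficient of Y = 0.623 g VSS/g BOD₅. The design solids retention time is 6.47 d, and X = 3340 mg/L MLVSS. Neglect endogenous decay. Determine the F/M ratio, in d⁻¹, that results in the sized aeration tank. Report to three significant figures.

V·X = Y·Q·ΔS·θ_c gives V = 0.623 × 768 × (1080 − 18.8) × 6.47 / 3340 = 983.6 m³.
Food-to-microorganism ratio F/M = Q S₀ / (V X) = 768 × 1080 / (983.6 × 3340) = 0.2525 d⁻¹.

F/M ≈ 0.252 d⁻¹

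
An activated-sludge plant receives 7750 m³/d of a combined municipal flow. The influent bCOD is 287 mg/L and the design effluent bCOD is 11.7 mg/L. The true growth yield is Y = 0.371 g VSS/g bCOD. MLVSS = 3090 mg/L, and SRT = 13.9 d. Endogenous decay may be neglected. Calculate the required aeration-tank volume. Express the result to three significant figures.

V·X = Y·Q·ΔS·θ_c gives V = 0.371 × 7750 × (287 − 11.7) × 13.9 / 3090 = 3561 m³.

V ≈ 3560 m³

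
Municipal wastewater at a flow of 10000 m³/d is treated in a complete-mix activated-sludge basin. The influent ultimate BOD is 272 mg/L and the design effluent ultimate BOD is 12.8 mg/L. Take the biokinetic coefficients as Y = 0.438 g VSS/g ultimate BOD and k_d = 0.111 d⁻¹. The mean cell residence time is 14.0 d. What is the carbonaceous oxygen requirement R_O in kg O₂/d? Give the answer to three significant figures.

R_O ≈ 1960 kg O₂/d

Observed yield with endogenous decay: Y_obs = Y / (1 + k_d·θ_c) = 0.438 / (1 + 0.111 × 14.0) = 0.438 / 2.554 = 0.1715 g VSS/g ultimate BOD.
Q·(S₀ − S) = 10000 × (272 − 12.8) × 10⁻³ = 2592 kg/d removed.
Biomass synthesised: P_X = Y_obs × 2592 = 444.5 kg VSS/d.
Carbonaceous O₂ demand = substrate oxidised − cell-mass equivalent = 2592 − 1.42 × 444.5 = 1961 kg O₂/d.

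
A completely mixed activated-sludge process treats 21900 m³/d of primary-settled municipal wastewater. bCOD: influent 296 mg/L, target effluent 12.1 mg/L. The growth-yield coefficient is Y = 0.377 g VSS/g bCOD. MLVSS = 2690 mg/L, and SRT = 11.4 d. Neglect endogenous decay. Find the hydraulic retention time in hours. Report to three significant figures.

Biomass mass balance (decay neglected): V·X = Y·Q·(S₀ − S)·θ_c, so V = 0.377 × 21900 × (296 − 12.1) × 11.4 / 2690 = 9934 m³.
HRT = V/Q = 9934 m³ / 21900 m³·d⁻¹ = 0.4536 d × 24 = 10.89 h.

τ ≈ 10.9 h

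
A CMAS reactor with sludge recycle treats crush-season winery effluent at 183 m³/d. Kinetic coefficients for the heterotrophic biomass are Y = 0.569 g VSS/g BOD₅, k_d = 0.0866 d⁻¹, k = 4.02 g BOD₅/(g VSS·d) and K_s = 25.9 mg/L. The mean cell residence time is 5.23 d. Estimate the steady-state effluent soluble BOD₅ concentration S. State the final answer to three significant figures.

From the Monod/SRT balance for a CMAS, S = K_s·(1+k_d θ_c)/[θ_c·(Y k − k_d) − 1] = 25.9 × (1 + 0.0866 × 5.23) / [5.23 × (0.569 × 4.02 − 0.0866) − 1] = 37.63 / 10.51 = 3.580 mg/L.

S ≈ 3.58 mg/L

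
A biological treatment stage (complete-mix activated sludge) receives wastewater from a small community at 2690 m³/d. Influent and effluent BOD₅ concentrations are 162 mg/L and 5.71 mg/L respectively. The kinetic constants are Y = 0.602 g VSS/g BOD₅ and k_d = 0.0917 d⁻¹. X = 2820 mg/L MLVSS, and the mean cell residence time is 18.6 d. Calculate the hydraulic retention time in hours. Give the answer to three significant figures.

τ ≈ 5.50 h

Rearranging the biomass balance for a CMAS with decay, V = Y·Q·ΔS·θ_c / [X·(1+k_d θ_c)] = 0.602 × 2690 × (162 − 5.71) × 18.6 / [2820 × (1 + 0.0917 × 18.6)] = 4.71×10^6 / 7630 = 617.0 m³.
HRT = V/Q = 617.0 m³ / 2690 m³·d⁻¹ = 0.2294 d × 24 = 5.505 h.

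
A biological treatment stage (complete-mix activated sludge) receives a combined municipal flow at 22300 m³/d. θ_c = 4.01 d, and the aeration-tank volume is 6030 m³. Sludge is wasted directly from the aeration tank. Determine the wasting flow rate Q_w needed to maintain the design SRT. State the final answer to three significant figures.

Wasting from the aeration tank: Q_w = V / θ_c = 6030 / 4.01 = 1504 m³/d.

Q_w ≈ 1500 m³/d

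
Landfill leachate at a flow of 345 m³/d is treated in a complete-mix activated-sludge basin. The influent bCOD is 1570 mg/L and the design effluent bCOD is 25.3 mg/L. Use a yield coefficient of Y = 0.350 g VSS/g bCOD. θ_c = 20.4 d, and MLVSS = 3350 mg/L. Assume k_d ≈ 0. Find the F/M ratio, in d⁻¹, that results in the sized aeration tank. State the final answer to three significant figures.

F/M ≈ 0.142 d⁻¹

V·X = Y·Q·ΔS·θ_c gives V = 0.350 × 345 × (1570 − 25.3) × 20.4 / 3350 = 1136 m³.
F/M = Q·S₀ / (V·X) = 345 × 1570 / (1136 × 3350) = 0.1423 g bCOD·(g VSS·d)⁻¹.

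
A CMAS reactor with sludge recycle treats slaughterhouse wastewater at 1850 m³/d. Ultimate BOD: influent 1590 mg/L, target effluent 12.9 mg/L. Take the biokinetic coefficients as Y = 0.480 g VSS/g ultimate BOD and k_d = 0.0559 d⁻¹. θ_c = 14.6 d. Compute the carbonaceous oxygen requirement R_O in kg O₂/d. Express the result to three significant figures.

R_O ≈ 1820 kg O₂/d

Correct the yield for decay: Y_obs = Y/(1 + k_d θ_c) = 0.480 / (1 + 0.0559 × 14.6) = 0.480 / 1.816 = 0.2643.
Mass of ultimate BOD removed per day: Q(S₀ − S) = 1850 × 1577 g/m³ = 2918 kg/d.
Net sludge production P_X = 0.2643 × 2918 = 771.1 kg VSS/d.
R_O = Q·(S₀ − S) − 1.42·P_X = 2918 − 1.42 × 771.1 = 1823 kg O₂/d.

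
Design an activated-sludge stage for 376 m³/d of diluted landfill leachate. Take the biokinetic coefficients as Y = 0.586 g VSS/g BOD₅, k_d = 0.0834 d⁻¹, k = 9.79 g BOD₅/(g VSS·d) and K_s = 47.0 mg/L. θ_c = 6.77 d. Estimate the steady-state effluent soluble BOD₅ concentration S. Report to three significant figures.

Effluent substrate depends only on kinetics and SRT: S = K_s(1 + k_d θ_c) / [θ_c(Yk − k_d) − 1] = 47.0 × (1 + 0.0834 × 6.77) / [6.77 × (0.586 × 9.79 − 0.0834) − 1] = 73.54 / 37.27 = 1.973 mg/L.

S ≈ 1.97 mg/L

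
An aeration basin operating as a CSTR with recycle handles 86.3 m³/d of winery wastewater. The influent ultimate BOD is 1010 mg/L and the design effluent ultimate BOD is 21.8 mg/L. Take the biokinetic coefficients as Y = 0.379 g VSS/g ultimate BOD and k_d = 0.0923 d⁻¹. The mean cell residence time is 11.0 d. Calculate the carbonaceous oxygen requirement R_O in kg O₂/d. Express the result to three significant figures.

Observed yield with endogenous decay: Y_obs = Y / (1 + k_d·θ_c) = 0.379 / (1 + 0.0923 × 11.0) = 0.379 / 2.015 = 0.1881 g VSS/g ultimate BOD.
Substrate removed = Q·(S₀ − S) = 86.3 m³/d × (1010 − 21.8) g/m³ = 8.53×10^4 g/d = 85.28 kg/d.
Biomass synthesised: P_X = Y_obs × 85.28 = 16.04 kg VSS/d.
R_O = Q·ΔS − 1.42 P_X = 85.28 − 22.77 = 62.51 kg O₂/d.

R_O ≈ 62.5 kg O₂/d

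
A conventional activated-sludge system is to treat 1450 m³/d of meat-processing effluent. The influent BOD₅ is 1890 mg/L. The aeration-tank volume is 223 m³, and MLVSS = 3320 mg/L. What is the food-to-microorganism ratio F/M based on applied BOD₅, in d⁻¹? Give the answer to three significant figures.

F/M ≈ 3.70 d⁻¹

Food-to-microorganism ratio F/M = Q S₀ / (V X) = 1450 × 1890 / (223.0 × 3320) = 3.702 d⁻¹.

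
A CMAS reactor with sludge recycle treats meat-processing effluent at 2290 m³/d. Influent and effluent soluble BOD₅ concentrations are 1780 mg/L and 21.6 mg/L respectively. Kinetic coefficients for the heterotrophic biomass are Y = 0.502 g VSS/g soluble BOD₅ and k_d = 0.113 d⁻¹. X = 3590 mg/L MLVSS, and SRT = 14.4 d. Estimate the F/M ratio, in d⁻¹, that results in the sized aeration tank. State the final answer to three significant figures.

F/M ≈ 0.368 d⁻¹

Steady-state biomass mass balance: V·X·(1 + k_d·θ_c) = Y·Q·(S₀ − S)·θ_c, so V = 0.502 × 2290 × (1780 − 21.6) × 14.4 / [3590 × (1 + 0.113 × 14.4)] = 2.91×10^7 / 9432 = 3086 m³.
Food-to-microorganism ratio F/M = Q S₀ / (V X) = 2290 × 1780 / (3086 × 3590) = 0.3679 d⁻¹.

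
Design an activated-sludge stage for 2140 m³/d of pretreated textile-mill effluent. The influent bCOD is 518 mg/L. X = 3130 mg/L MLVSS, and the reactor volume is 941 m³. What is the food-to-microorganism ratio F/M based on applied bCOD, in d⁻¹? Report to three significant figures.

Food-to-microorganism ratio F/M = Q S₀ / (V X) = 2140 × 518 / (941.0 × 3130) = 0.3764 d⁻¹.

F/M ≈ 0.376 d⁻¹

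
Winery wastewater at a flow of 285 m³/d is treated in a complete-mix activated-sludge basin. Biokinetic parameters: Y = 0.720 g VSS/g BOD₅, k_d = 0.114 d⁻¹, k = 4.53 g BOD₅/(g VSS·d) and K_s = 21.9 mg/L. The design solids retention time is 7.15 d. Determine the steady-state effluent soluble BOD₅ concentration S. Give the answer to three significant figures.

Effluent substrate depends only on kinetics and SRT: S = K_s(1 + k_d θ_c) / [θ_c(Yk − k_d) − 1] = 21.9 × (1 + 0.114 × 7.15) / [7.15 × (0.720 × 4.53 − 0.114) − 1] = 39.75 / 21.51 = 1.848 mg/L.

S ≈ 1.85 mg/L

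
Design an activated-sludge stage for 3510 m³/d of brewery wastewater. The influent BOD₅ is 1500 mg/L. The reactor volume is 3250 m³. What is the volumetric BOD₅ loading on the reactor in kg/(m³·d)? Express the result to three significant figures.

Volumetric loading L_v = Q·S₀ / V = 3510 × 1500 g/m³ / 3250 m³ = 1620 g/(m³·d) = 1.620 kg BOD₅/(m³·d).

L_v ≈ 1.62 kg BOD₅/(m³·d)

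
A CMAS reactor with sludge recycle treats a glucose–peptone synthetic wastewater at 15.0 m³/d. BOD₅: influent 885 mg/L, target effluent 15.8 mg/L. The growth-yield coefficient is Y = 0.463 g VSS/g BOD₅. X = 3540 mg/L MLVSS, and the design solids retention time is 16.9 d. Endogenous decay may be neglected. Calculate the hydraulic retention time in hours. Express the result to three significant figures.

With k_d = 0 the design equation reduces to V = Y Q (S₀−S) θ_c / X = 0.463 × 15.0 × (885 − 15.8) × 16.9 / 3540 = 28.82 m³.
Hydraulic retention time τ = V/Q = 28.82 / 15.0 = 1.921 d = 46.11 h.

τ ≈ 46.1 h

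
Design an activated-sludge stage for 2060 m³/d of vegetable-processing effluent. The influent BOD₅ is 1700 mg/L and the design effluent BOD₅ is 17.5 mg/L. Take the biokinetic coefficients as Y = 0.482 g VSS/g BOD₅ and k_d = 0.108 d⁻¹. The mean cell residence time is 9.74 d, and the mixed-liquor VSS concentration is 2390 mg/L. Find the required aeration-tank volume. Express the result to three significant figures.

From the SRT design equation V = Y Q (S₀−S) θ_c / [X (1 + k_d θ_c)] = 0.482 × 2060 × (1700 − 17.5) × 9.74 / [2390 × (1 + 0.108 × 9.74)] = 1.63×10^7 / 4904 = 3318 m³.

V ≈ 3320 m³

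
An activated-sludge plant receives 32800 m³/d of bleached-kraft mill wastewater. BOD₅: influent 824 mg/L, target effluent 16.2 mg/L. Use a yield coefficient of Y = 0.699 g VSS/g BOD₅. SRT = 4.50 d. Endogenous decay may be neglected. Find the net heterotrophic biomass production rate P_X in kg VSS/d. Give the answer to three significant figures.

P_X ≈ 18500 kg VSS/d

With endogenous decay neglected, the observed yield equals the true yield: Y_obs = Y = 0.699 g VSS/g BOD₅.
ΔS = 824 − 16.2 = 807.8 mg/L, so the substrate removal rate is 32800 × 807.8/1000 = 26496 kg BOD₅/d.
P_X = Y_obs · Q(S₀ − S) = 0.6990 × 26496 = 18521 kg VSS/d.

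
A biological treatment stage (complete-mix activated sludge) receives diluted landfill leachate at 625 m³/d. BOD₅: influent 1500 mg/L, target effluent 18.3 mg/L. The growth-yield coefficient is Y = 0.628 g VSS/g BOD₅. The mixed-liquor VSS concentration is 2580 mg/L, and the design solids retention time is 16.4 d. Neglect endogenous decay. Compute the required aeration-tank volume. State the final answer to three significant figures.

Biomass mass balance (decay neglected): V·X = Y·Q·(S₀ − S)·θ_c, so V = 0.628 × 625 × (1500 − 18.3) × 16.4 / 2580 = 3697 m³.

V ≈ 3700 m³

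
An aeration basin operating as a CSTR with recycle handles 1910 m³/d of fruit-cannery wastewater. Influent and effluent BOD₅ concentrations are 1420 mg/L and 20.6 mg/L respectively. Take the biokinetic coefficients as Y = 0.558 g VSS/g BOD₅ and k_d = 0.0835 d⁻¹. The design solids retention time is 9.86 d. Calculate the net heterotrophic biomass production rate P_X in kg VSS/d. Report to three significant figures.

P_X ≈ 818 kg VSS/d

Y_obs = Y / (1 + k_d θ_c) = 0.558 / (1 + 0.0835 × 9.86) = 0.558 / 1.823 = 0.3060.
ΔS = 1420 − 20.6 = 1399 mg/L, so the substrate removal rate is 1910 × 1399/1000 = 2673 kg BOD₅/d.
So the net sludge growth is P_X = 0.3060 × 2673 = 818.0 kg VSS/d.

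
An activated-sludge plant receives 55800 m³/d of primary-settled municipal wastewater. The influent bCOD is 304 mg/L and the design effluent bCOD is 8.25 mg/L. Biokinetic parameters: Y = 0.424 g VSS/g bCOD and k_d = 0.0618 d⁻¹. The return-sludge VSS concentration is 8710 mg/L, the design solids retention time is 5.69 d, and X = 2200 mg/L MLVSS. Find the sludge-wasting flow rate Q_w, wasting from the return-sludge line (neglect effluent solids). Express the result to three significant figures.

Q_w ≈ 594 m³/d

Rearranging the biomass balance for a CMAS with decay, V = Y·Q·ΔS·θ_c / [X·(1+k_d θ_c)] = 0.424 × 55800 × (304 − 8.25) × 5.69 / [2200 × (1 + 0.0618 × 5.69)] = 3.98×10^7 / 2974 = 13389 m³.
Wasting from the return line (neglecting effluent solids): Q_w = V·X / (θ_c·X_r) = 13389 × 2200 / (5.69 × 8710) = 594.4 m³/d.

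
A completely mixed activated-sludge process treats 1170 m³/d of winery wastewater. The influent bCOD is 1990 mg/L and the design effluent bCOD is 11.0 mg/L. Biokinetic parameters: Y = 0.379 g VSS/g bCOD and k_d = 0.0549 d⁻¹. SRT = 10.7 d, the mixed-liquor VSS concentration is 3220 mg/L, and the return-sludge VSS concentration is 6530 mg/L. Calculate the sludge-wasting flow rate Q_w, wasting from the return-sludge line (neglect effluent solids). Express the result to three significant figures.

From the SRT design equation V = Y Q (S₀−S) θ_c / [X (1 + k_d θ_c)] = 0.379 × 1170 × (1990 − 11.0) × 10.7 / [3220 × (1 + 0.0549 × 10.7)] = 9.39×10^6 / 5112 = 1837 m³.
θ_c = V·X/(Q_w·X_r) when wasting from the recycle, so Q_w = V·X/(θ_c·X_r) = 1837 × 3220 / (10.7 × 6530) = 84.66 m³/d.

Q_w ≈ 84.7 m³/d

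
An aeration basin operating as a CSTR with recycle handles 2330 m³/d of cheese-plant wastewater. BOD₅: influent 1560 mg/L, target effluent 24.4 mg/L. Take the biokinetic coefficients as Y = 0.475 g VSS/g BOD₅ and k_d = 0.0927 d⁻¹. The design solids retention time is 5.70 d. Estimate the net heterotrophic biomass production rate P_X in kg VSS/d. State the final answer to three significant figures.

Y_obs = Y / (1 + k_d θ_c) = 0.475 / (1 + 0.0927 × 5.70) = 0.475 / 1.528 = 0.3108.
Mass of BOD₅ removed per day: Q(S₀ − S) = 2330 × 1536 g/m³ = 3578 kg/d.
So the net sludge growth is P_X = 0.3108 × 3578 = 1112 kg VSS/d.

P_X ≈ 1110 kg VSS/d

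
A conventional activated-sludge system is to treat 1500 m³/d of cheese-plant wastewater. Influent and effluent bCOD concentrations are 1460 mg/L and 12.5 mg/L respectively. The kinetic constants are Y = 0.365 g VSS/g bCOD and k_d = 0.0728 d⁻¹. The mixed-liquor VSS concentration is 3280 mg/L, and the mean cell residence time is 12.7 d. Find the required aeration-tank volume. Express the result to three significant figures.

Steady-state biomass mass balance: V·X·(1 + k_d·θ_c) = Y·Q·(S₀ − S)·θ_c, so V = 0.365 × 1500 × (1460 − 12.5) × 12.7 / [3280 × (1 + 0.0728 × 12.7)] = 1.01×10^7 / 6313 = 1594 m³.

V ≈ 1590 m³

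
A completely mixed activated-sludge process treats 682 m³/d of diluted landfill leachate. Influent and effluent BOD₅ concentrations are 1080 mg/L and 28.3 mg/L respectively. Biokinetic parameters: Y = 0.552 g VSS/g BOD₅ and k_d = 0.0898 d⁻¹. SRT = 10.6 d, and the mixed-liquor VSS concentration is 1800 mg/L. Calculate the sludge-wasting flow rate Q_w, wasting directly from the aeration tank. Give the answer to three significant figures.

Q_w ≈ 113 m³/d

From the SRT design equation V = Y Q (S₀−S) θ_c / [X (1 + k_d θ_c)] = 0.552 × 682 × (1080 − 28.3) × 10.6 / [1800 × (1 + 0.0898 × 10.6)] = 4.2×10^6 / 3513 = 1195 m³.
With mixed-liquor wasting, θ_c = V/Q_w, so Q_w = V/θ_c = 1195/10.6 = 112.7 m³/d.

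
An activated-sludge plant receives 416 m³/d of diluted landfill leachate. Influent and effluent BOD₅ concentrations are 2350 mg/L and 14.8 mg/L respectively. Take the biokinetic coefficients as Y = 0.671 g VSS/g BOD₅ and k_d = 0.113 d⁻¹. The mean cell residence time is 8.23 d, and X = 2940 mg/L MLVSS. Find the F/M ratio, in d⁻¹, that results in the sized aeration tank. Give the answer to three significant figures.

From the SRT design equation V = Y Q (S₀−S) θ_c / [X (1 + k_d θ_c)] = 0.671 × 416 × (2350 − 14.8) × 8.23 / [2940 × (1 + 0.113 × 8.23)] = 5.36×10^6 / 5674 = 945.4 m³.
F/M = applied load / biomass = Q·S₀/(V·X) = 416 × 2350 / (945.4 × 2940) = 0.3517 d⁻¹.

F/M ≈ 0.352 d⁻¹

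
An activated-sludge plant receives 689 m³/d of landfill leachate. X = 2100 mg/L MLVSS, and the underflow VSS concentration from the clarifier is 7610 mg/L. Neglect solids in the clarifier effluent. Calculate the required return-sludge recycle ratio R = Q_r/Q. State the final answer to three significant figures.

Mass balance around the secondary clarifier (neglecting effluent solids): R = X / (X_r − X) = 2100 / (7610 − 2100) = 0.3811.

R ≈ 0.381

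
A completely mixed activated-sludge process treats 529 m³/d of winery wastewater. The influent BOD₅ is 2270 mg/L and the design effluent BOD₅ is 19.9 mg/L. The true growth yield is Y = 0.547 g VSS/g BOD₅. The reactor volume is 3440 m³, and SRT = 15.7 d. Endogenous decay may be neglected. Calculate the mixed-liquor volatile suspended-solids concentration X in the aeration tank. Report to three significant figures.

From V·X = Y·Q·(S₀ − S)·θ_c (decay neglected): X = 0.547 × 529 × (2270 − 19.9) × 15.7 / 3440 = 2972 mg/L.

X ≈ 2970 mg/L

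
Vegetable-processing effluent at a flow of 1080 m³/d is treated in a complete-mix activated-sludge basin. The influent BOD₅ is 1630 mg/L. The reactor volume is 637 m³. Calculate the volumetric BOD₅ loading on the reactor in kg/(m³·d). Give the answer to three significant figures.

L_v ≈ 2.76 kg BOD₅/(m³·d)

Applied BOD₅ load per unit volume = Q·S₀/V = (1080 × 1630/1000)/637.0 = 2.764 kg BOD₅·m⁻³·d⁻¹.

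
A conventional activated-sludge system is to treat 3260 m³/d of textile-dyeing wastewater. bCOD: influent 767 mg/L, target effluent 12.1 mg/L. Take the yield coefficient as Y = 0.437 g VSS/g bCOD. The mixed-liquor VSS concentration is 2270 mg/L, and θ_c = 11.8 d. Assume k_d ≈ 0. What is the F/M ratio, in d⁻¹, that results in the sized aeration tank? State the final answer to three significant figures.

F/M ≈ 0.197 d⁻¹

V·X = Y·Q·ΔS·θ_c gives V = 0.437 × 3260 × (767 − 12.1) × 11.8 / 2270 = 5590 m³.
F/M = Q·S₀ / (V·X) = 3260 × 767 / (5590 × 2270) = 0.1970 g bCOD·(g VSS·d)⁻¹.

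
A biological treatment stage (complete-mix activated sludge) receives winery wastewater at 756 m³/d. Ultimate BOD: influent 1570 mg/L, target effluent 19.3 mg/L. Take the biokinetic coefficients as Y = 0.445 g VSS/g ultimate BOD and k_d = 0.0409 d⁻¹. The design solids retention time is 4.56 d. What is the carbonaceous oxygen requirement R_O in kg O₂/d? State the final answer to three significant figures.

R_O ≈ 548 kg O₂/d

Y_obs = Y / (1 + k_d θ_c) = 0.445 / (1 + 0.0409 × 4.56) = 0.445 / 1.187 = 0.3751.
Mass of ultimate BOD removed per day: Q(S₀ − S) = 756 × 1551 g/m³ = 1172 kg/d.
Biomass synthesised: P_X = Y_obs × 1172 = 439.7 kg VSS/d.
R_O = Q·ΔS − 1.42 P_X = 1172 − 624.4 = 548.0 kg O₂/d.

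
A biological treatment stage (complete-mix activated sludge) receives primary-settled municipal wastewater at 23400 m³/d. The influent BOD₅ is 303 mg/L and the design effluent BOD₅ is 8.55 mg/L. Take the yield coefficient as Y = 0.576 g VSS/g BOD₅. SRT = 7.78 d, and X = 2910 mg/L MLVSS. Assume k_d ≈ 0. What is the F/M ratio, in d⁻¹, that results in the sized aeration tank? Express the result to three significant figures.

V·X = Y·Q·ΔS·θ_c gives V = 0.576 × 23400 × (303 − 8.55) × 7.78 / 2910 = 10611 m³.
F/M = Q·S₀ / (V·X) = 23400 × 303 / (10611 × 2910) = 0.2296 g BOD₅·(g VSS·d)⁻¹.

F/M ≈ 0.230 d⁻¹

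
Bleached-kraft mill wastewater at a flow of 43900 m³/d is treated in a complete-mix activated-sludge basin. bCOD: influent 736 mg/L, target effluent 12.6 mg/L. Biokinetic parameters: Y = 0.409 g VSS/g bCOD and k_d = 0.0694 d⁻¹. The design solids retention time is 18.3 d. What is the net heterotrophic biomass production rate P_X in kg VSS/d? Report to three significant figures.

P_X ≈ 5720 kg VSS/d

Observed yield with endogenous decay: Y_obs = Y / (1 + k_d·θ_c) = 0.409 / (1 + 0.0694 × 18.3) = 0.409 / 2.270 = 0.1802 g VSS/g bCOD.
Mass of bCOD removed per day: Q(S₀ − S) = 43900 × 723.4 g/m³ = 31757 kg/d.
Biomass produced: P_X = Y_obs·Q·ΔS = 0.1802 × 31757 ≈ 5722 kg VSS/d.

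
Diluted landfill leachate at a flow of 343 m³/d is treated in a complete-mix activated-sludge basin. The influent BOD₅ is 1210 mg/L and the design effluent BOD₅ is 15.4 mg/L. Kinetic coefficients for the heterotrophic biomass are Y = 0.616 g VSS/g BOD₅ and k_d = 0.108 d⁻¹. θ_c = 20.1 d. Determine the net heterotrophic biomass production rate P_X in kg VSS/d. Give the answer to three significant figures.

P_X ≈ 79.6 kg VSS/d

Correct the yield for decay: Y_obs = Y/(1 + k_d θ_c) = 0.616 / (1 + 0.108 × 20.1) = 0.616 / 3.171 = 0.1943.
Substrate removed = Q·(S₀ − S) = 343 m³/d × (1210 − 15.4) g/m³ = 4.1×10^5 g/d = 409.7 kg/d.
Biomass produced: P_X = Y_obs·Q·ΔS = 0.1943 × 409.7 ≈ 79.60 kg VSS/d.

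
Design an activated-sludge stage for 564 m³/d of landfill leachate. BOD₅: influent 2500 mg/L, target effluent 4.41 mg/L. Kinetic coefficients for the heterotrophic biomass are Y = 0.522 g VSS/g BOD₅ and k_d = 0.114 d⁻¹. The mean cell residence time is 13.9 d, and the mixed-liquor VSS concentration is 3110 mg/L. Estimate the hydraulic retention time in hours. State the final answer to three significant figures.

τ ≈ 54.1 h

Steady-state biomass mass balance: V·X·(1 + k_d·θ_c) = Y·Q·(S₀ − S)·θ_c, so V = 0.522 × 564 × (2500 − 4.41) × 13.9 / [3110 × (1 + 0.114 × 13.9)] = 1.02×10^7 / 8038 = 1271 m³.
Hydraulic retention time τ = V/Q = 1271 / 564 = 2.253 d = 54.06 h.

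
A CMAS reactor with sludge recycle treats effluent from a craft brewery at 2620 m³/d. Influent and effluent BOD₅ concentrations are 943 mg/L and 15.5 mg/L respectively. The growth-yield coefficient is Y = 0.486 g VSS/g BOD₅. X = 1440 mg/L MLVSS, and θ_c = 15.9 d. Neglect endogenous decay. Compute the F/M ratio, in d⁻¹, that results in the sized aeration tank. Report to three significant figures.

F/M ≈ 0.132 d⁻¹

Biomass mass balance (decay neglected): V·X = Y·Q·(S₀ − S)·θ_c, so V = 0.486 × 2620 × (943 − 15.5) × 15.9 / 1440 = 13040 m³.
F/M = Q·S₀ / (V·X) = 2620 × 943 / (13040 × 1440) = 0.1316 g BOD₅·(g VSS·d)⁻¹.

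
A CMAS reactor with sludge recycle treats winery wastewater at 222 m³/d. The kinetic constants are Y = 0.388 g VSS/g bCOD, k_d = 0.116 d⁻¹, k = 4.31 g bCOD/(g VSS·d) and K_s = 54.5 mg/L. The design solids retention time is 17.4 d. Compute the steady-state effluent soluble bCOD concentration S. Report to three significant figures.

S ≈ 6.31 mg/L

From the Monod/SRT balance for a CMAS, S = K_s·(1+k_d θ_c)/[θ_c·(Y k − k_d) − 1] = 54.5 × (1 + 0.116 × 17.4) / [17.4 × (0.388 × 4.31 − 0.116) − 1] = 164.5 / 26.08 = 6.308 mg/L.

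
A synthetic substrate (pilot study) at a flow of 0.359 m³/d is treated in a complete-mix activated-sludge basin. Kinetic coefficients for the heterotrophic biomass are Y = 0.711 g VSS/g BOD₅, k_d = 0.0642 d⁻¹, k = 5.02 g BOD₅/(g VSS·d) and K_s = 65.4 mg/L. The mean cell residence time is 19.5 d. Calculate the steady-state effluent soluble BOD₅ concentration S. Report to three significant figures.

Effluent substrate depends only on kinetics and SRT: S = K_s(1 + k_d θ_c) / [θ_c(Yk − k_d) − 1] = 65.4 × (1 + 0.0642 × 19.5) / [19.5 × (0.711 × 5.02 − 0.0642) − 1] = 147.3 / 67.35 = 2.187 mg/L.

S ≈ 2.19 mg/L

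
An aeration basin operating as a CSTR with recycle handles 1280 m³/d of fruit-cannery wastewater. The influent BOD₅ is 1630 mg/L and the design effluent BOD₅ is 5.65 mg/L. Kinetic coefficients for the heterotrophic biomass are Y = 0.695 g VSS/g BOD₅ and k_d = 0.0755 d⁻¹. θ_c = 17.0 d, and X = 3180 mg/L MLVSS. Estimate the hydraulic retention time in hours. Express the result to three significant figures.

Rearranging the biomass balance for a CMAS with decay, V = Y·Q·ΔS·θ_c / [X·(1+k_d θ_c)] = 0.695 × 1280 × (1630 − 5.65) × 17.0 / [3180 × (1 + 0.0755 × 17.0)] = 2.46×10^7 / 7262 = 3383 m³.
HRT = V/Q = 3383 m³ / 1280 m³·d⁻¹ = 2.643 d × 24 = 63.43 h.

τ ≈ 63.4 h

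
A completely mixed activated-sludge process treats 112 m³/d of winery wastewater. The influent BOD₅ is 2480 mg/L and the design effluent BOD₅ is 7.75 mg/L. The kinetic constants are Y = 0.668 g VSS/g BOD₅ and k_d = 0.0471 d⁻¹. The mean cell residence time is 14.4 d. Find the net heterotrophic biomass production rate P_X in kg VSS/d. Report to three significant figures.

P_X ≈ 110 kg VSS/d

The observed yield is Y_obs = Y/(1 + k_d·θ_c) = 0.668 / (1 + 0.0471 × 14.4) = 0.668 / 1.678 = 0.3980 g VSS per g BOD₅ removed.
Substrate removed = Q·(S₀ − S) = 112 m³/d × (2480 − 7.75) g/m³ = 2.77×10^5 g/d = 276.9 kg/d.
So the net sludge growth is P_X = 0.3980 × 276.9 = 110.2 kg VSS/d.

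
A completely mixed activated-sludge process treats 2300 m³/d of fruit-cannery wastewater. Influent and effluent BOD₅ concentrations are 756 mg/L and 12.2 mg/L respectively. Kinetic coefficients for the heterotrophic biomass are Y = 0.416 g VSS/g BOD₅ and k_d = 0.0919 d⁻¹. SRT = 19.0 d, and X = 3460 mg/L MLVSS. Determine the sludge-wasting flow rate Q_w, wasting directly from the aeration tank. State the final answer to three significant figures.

Q_w ≈ 74.9 m³/d

From the SRT design equation V = Y Q (S₀−S) θ_c / [X (1 + k_d θ_c)] = 0.416 × 2300 × (756 − 12.2) × 19.0 / [3460 × (1 + 0.0919 × 19.0)] = 1.35×10^7 / 9502 = 1423 m³.
Wasting from the aeration tank: Q_w = V / θ_c = 1423 / 19.0 = 74.90 m³/d.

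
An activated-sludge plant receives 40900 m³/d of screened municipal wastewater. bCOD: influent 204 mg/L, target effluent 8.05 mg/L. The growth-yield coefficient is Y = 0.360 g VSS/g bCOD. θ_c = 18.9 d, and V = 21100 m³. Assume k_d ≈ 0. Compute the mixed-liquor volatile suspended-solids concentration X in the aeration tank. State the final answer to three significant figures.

From V·X = Y·Q·(S₀ − S)·θ_c (decay neglected): X = 0.360 × 40900 × (204 − 8.05) × 18.9 / 21100 = 2584 mg/L.

X ≈ 2580 mg/L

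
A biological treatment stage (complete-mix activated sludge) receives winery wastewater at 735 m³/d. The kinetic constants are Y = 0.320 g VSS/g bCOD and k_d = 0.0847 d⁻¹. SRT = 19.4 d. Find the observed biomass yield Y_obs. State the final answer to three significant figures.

Y_obs ≈ 0.121 g VSS/g bCOD

Observed yield with endogenous decay: Y_obs = Y / (1 + k_d·θ_c) = 0.320 / (1 + 0.0847 × 19.4) = 0.320 / 2.643 = 0.1211 g VSS/g bCOD.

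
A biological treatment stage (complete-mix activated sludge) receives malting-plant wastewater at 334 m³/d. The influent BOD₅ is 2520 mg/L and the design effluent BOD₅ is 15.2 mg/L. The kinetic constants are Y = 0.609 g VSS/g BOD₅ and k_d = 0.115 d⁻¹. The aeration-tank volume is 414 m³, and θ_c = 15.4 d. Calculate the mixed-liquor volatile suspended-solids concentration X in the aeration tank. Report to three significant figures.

X = Y·Q·ΔS·θ_c / [V·(1 + k_d θ_c)] = 0.609 × 334 × (2520 − 15.2) × 15.4 / [414 × (1 + 0.115 × 15.4)] = 6839 mg/L.

X ≈ 6840 mg/L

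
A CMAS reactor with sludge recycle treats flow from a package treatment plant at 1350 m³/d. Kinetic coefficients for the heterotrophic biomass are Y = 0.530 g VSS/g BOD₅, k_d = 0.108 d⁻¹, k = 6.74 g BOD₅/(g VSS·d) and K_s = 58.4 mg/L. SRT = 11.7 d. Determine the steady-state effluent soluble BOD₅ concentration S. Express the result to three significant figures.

S ≈ 3.34 mg/L

Effluent substrate depends only on kinetics and SRT: S = K_s(1 + k_d θ_c) / [θ_c(Yk − k_d) − 1] = 58.4 × (1 + 0.108 × 11.7) / [11.7 × (0.530 × 6.74 − 0.108) − 1] = 132.2 / 39.53 = 3.344 mg/L.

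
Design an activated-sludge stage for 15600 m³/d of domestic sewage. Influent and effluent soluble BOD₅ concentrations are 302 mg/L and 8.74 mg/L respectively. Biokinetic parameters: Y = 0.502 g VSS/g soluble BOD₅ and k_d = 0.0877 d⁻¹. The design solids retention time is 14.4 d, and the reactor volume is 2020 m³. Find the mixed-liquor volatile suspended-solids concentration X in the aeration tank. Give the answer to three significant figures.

X ≈ 7230 mg/L

Solving the biomass balance for X: X = Y Q (S₀−S) θ_c / [V (1+k_d θ_c)] = 0.502 × 15600 × (302 − 8.74) × 14.4 / [2020 × (1 + 0.0877 × 14.4)] = 7235 mg/L.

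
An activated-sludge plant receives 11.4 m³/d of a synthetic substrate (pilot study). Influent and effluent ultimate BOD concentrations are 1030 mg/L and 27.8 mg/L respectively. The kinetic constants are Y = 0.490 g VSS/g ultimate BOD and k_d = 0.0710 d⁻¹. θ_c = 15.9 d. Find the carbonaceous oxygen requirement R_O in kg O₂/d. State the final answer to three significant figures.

R_O ≈ 7.69 kg O₂/d

Y_obs = Y / (1 + k_d θ_c) = 0.490 / (1 + 0.0710 × 15.9) = 0.490 / 2.129 = 0.2302.
Q·(S₀ − S) = 11.4 × (1030 − 27.8) × 10⁻³ = 11.43 kg/d removed.
Net sludge production P_X = 0.2302 × 11.43 = 2.630 kg VSS/d.
Carbonaceous O₂ demand = substrate oxidised − cell-mass equivalent = 11.43 − 1.42 × 2.630 = 7.691 kg O₂/d.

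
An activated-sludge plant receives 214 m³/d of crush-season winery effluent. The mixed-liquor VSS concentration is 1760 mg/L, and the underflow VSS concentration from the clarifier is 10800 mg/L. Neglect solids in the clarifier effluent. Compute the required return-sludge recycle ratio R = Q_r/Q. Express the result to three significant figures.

Mass balance around the secondary clarifier (neglecting effluent solids): R = X / (X_r − X) = 1760 / (10800 − 1760) = 0.1947.

R ≈ 0.195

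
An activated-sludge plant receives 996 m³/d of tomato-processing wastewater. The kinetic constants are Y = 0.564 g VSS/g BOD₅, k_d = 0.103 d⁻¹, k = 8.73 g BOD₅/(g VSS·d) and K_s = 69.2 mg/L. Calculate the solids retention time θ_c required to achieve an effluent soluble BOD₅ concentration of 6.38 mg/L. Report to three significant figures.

θ_c ≈ 3.20 d

Specific growth rate at S = 6.38 mg/L: μ = YkS/(K_s+S) = 0.564·8.73·6.38/(69.2+6.38) = 0.4156 d⁻¹.
θ_c = 1/(μ − k_d) = 1/(0.4156 − 0.103) = 1/0.3126 = 3.199 d.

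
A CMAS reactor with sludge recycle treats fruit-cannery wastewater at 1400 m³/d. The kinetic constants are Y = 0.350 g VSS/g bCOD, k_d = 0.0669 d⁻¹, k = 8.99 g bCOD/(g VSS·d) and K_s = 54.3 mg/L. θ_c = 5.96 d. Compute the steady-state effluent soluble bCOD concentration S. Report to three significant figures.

S ≈ 4.38 mg/L

Effluent substrate depends only on kinetics and SRT: S = K_s(1 + k_d θ_c) / [θ_c(Yk − k_d) − 1] = 54.3 × (1 + 0.0669 × 5.96) / [5.96 × (0.350 × 8.99 − 0.0669) − 1] = 75.95 / 17.35 = 4.376 mg/L.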